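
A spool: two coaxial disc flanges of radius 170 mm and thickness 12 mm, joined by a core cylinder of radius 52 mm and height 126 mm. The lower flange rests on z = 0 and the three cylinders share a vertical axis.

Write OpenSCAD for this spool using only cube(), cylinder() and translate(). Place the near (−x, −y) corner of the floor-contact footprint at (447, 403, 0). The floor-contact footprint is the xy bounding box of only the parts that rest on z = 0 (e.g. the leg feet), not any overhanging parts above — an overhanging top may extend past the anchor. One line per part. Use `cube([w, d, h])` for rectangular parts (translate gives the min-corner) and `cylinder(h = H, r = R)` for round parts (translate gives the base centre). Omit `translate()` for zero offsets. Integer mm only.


translate([617, 573, 0]) cylinder(h = 12, r = 170);
translate([617, 573, 12]) cylinder(h = 126, r = 52);
translate([617, 573, 138]) cylinder(h = 12, r = 170);


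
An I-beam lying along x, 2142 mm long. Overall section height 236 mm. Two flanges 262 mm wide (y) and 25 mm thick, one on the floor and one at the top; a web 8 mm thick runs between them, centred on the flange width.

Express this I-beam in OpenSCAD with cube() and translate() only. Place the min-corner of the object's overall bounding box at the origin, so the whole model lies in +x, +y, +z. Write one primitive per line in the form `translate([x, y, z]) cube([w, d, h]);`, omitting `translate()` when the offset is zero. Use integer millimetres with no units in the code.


cube([2142, 262, 25]);
translate([0, 127, 25]) cube([2142, 8, 186]);
translate([0, 0, 211]) cube([2142, 262, 25]);


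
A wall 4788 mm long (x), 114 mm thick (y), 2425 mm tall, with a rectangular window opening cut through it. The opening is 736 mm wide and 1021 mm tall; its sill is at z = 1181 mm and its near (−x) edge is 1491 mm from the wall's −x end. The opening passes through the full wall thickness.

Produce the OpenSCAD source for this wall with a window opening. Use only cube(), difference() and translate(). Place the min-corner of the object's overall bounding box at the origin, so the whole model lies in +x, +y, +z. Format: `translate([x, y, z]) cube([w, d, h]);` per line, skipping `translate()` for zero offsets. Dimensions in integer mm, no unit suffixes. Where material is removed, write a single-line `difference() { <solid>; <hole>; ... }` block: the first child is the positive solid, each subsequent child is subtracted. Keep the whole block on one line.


difference() { cube([4788, 114, 2425]); translate([1491, 0, 1181]) cube([736, 114, 1021]); }


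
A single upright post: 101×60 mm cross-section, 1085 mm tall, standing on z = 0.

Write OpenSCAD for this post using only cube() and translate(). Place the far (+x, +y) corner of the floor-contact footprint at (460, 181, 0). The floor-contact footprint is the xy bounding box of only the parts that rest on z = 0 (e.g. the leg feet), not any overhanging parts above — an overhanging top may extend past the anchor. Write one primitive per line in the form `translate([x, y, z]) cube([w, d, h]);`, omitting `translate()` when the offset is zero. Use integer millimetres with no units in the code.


translate([359, 121, 0]) cube([101, 60, 1085]);


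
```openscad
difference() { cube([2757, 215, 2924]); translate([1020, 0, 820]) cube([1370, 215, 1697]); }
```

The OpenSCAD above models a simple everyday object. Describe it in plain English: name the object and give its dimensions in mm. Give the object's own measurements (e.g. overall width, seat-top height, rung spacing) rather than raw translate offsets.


A wall 2757 mm long (x), 215 mm thick (y), 2924 mm tall, with a rectangular window opening cut through it. The opening is 1370 mm wide and 1697 mm tall; its sill is at z = 820 mm and its near (−x) edge is 1020 mm from the wall's −x end. The opening passes through the full wall thickness.


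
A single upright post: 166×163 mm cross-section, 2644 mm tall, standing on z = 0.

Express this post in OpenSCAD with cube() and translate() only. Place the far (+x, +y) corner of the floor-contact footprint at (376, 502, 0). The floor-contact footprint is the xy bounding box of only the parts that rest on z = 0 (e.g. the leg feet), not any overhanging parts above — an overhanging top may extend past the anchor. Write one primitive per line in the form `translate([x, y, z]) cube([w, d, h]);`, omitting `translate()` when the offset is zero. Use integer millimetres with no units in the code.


translate([210, 339, 0]) cube([166, 163, 2644]);


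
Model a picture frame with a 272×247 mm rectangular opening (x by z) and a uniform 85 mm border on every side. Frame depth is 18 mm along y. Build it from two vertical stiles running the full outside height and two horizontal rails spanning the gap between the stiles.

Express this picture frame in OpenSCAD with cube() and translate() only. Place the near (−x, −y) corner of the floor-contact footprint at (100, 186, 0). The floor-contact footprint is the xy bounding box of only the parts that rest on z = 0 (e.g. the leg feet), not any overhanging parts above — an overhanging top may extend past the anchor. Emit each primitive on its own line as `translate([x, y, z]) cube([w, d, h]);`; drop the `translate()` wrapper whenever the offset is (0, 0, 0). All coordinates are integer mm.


translate([100, 186, 0]) cube([85, 18, 417]);
translate([457, 186, 0]) cube([85, 18, 417]);
translate([185, 186, 0]) cube([272, 18, 85]);
translate([185, 186, 332]) cube([272, 18, 85]);


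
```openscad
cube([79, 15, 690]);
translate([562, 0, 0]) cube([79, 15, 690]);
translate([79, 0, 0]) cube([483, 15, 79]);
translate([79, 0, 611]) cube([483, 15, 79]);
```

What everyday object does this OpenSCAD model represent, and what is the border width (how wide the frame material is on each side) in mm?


A picture frame. The border width is 79 mm.

Four thin pieces enclosing a rectangular opening — a picture frame. The two full-height stiles are 690 mm tall; the top rail sits at z = 611 and is 79 mm tall, so the border above the opening is 690 − 611 = 79 mm, matching the stile x-width.


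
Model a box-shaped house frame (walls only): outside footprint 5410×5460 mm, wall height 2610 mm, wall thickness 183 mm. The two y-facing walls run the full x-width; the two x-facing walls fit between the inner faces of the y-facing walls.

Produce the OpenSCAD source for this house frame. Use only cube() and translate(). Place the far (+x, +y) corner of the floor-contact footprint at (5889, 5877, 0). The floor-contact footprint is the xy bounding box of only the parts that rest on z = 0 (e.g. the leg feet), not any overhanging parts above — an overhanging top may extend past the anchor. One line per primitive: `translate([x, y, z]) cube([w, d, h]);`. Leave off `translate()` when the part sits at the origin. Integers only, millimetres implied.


translate([479, 417, 0]) cube([5410, 183, 2610]);
translate([479, 5694, 0]) cube([5410, 183, 2610]);
translate([479, 600, 0]) cube([183, 5094, 2610]);
translate([5706, 600, 0]) cube([183, 5094, 2610]);


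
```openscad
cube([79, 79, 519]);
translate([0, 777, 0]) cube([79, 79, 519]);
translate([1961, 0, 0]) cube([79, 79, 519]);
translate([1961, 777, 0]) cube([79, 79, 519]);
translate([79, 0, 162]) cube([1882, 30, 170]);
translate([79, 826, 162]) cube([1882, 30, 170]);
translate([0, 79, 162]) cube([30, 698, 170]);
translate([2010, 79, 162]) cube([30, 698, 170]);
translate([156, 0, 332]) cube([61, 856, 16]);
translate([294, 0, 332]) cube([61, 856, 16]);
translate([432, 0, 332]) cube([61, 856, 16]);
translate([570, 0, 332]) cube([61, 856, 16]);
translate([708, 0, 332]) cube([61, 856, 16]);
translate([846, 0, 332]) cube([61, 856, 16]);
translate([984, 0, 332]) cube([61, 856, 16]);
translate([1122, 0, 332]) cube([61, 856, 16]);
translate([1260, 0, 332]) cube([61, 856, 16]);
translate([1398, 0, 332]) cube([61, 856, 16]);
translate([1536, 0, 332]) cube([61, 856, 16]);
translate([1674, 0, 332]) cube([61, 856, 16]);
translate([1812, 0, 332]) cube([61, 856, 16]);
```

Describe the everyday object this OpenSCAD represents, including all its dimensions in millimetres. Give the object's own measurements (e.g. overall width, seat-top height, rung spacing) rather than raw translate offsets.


A bed frame 2040 mm long (x) by 856 mm wide (y). Four 79×79 mm corner posts, 519 mm tall, at the corners of the footprint. Four rails of 30 mm thickness and 170 mm height run between adjacent posts with their undersides at z = 162 mm, their outer faces flush with the outside of the frame (the two x-running rails run between the posts' inner faces; the two y-running rails run between the posts' inner faces). 13 slats, each 61 mm wide (x) and 16 mm thick, lie across the top of the two x-running rails, running the full 856 mm width of the frame in y; along x they sit between the end posts with a 77 mm gap after the −x posts and between neighbouring slats, leaving 88 mm before the +x posts.


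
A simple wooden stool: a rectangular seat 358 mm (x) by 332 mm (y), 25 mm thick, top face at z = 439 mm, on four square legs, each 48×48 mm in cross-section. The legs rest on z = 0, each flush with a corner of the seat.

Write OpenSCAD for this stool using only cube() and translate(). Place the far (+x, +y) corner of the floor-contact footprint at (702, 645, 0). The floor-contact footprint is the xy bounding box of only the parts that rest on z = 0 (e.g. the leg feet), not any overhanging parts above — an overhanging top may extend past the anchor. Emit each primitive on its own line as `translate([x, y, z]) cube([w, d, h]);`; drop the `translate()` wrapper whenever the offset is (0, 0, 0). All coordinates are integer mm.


translate([344, 313, 414]) cube([358, 332, 25]);
translate([344, 313, 0]) cube([48, 48, 414]);
translate([654, 313, 0]) cube([48, 48, 414]);
translate([344, 597, 0]) cube([48, 48, 414]);
translate([654, 597, 0]) cube([48, 48, 414]);


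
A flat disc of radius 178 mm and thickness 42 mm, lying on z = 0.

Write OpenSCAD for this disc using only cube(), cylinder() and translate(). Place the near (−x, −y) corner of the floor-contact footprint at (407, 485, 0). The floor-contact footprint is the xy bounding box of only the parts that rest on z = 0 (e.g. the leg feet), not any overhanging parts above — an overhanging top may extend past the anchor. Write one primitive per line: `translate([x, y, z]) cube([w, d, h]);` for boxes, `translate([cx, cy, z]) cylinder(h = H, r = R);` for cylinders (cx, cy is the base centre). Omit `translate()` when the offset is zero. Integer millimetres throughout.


translate([585, 663, 0]) cylinder(h = 42, r = 178);


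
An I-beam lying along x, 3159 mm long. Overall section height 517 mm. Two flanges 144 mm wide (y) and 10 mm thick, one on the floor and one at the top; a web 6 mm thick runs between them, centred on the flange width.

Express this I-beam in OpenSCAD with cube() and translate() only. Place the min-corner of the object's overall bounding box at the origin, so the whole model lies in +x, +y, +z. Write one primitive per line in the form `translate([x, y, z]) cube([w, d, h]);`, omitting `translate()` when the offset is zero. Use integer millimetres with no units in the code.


cube([3159, 144, 10]);
translate([0, 69, 10]) cube([3159, 6, 497]);
translate([0, 0, 507]) cube([3159, 144, 10]);


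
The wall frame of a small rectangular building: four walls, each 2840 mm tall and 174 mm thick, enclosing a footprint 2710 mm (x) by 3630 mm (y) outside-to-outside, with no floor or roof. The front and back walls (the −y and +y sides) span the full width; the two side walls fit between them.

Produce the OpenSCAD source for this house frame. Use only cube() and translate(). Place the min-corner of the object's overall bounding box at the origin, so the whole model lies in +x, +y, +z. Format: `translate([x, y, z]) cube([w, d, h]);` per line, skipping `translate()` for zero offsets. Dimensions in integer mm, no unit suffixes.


cube([2710, 174, 2840]);
translate([0, 3456, 0]) cube([2710, 174, 2840]);
translate([0, 174, 0]) cube([174, 3282, 2840]);
translate([2536, 174, 0]) cube([174, 3282, 2840]);


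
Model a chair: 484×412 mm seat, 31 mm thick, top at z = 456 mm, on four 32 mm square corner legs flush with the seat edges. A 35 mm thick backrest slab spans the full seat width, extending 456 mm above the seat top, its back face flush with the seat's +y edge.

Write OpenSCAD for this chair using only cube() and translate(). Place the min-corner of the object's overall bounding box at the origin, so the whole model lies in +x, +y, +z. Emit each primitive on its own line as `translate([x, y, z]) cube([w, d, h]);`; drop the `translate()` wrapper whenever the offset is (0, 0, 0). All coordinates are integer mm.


// leg_h = 456 - 31 = 425
translate([0, 0, 425]) cube([484, 412, 31]);
cube([32, 32, 425]);
translate([452, 0, 0]) cube([32, 32, 425]);
translate([0, 380, 0]) cube([32, 32, 425]);
translate([452, 380, 0]) cube([32, 32, 425]);
translate([0, 377, 456]) cube([484, 35, 456]);


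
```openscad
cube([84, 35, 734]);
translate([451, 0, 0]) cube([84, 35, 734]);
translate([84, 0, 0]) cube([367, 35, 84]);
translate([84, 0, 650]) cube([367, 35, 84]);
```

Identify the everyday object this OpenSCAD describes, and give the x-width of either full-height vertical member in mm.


A picture frame. The border width is 84 mm.

Four thin pieces enclosing a rectangular opening — a picture frame. The two full-height stiles are 734 mm tall; the top rail sits at z = 650 and is 84 mm tall, so the border above the opening is 734 − 650 = 84 mm, matching the stile x-width.


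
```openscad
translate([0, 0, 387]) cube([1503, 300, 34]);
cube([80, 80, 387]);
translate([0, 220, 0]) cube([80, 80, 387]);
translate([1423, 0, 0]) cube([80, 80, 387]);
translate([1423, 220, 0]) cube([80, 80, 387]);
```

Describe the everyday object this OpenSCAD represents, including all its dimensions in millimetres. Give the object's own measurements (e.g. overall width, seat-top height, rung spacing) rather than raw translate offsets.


A long wooden bench with a 1503 mm (x) × 300 mm (y) seat, 34 mm thick, its top surface 421 mm above the floor. Four 80 mm square legs at the seat corners, flush with the edges, run from z = 0 to the seat underside.


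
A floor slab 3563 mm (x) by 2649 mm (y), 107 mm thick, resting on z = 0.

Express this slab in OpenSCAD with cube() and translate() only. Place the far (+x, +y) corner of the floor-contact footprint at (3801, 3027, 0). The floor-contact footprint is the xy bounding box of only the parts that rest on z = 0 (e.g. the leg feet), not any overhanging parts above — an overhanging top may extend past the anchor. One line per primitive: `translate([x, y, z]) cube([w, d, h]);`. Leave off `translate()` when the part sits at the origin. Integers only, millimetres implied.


translate([238, 378, 0]) cube([3563, 2649, 107]);


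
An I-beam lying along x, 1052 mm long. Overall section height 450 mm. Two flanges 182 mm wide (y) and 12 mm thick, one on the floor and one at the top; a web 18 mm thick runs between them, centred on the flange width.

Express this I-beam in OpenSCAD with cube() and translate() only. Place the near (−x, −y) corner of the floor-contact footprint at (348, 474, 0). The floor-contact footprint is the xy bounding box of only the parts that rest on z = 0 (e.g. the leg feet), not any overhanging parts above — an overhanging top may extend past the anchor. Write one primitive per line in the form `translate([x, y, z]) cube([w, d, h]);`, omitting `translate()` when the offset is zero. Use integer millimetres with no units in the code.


translate([348, 474, 0]) cube([1052, 182, 12]);
translate([348, 556, 12]) cube([1052, 18, 426]);
translate([348, 474, 438]) cube([1052, 182, 12]);


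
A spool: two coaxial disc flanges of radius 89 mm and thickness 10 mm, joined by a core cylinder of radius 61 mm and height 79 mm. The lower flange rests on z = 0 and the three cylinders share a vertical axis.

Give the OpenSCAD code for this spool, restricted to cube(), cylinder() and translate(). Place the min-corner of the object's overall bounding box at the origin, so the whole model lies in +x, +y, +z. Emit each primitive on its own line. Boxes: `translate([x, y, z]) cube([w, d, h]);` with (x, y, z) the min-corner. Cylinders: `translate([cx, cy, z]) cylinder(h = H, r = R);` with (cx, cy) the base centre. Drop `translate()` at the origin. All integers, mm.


translate([89, 89, 0]) cylinder(h = 10, r = 89);
translate([89, 89, 10]) cylinder(h = 79, r = 61);
translate([89, 89, 89]) cylinder(h = 10, r = 89);


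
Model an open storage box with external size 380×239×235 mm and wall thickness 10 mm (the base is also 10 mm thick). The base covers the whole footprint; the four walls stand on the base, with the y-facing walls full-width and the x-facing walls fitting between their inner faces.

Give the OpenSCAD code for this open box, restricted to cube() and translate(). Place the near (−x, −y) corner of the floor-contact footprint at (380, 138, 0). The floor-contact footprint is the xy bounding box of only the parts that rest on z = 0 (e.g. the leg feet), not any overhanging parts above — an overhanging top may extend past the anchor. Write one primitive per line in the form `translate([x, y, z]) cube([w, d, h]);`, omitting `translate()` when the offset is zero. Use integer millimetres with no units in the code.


translate([380, 138, 0]) cube([380, 239, 10]);
translate([380, 138, 10]) cube([380, 10, 225]);
translate([380, 367, 10]) cube([380, 10, 225]);
translate([380, 148, 10]) cube([10, 219, 225]);
translate([750, 148, 10]) cube([10, 219, 225]);


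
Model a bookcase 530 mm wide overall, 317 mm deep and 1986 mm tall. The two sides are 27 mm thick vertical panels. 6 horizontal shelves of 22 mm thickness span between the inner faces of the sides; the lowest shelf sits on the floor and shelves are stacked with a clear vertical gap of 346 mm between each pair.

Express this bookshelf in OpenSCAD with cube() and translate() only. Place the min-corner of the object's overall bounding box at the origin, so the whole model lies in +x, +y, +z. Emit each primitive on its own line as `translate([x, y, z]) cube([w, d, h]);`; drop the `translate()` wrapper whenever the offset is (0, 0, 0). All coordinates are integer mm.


cube([27, 317, 1986]);
translate([503, 0, 0]) cube([27, 317, 1986]);
translate([27, 0, 0]) cube([476, 317, 22]);
translate([27, 0, 368]) cube([476, 317, 22]);
translate([27, 0, 736]) cube([476, 317, 22]);
translate([27, 0, 1104]) cube([476, 317, 22]);
translate([27, 0, 1472]) cube([476, 317, 22]);
translate([27, 0, 1840]) cube([476, 317, 22]);


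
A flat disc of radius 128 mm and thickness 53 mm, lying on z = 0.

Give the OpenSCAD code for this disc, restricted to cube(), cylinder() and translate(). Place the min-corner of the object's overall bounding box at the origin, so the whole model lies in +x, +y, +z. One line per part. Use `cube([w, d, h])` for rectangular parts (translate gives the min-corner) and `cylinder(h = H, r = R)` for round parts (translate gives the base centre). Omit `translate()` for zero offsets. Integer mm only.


translate([128, 128, 0]) cylinder(h = 53, r = 128);


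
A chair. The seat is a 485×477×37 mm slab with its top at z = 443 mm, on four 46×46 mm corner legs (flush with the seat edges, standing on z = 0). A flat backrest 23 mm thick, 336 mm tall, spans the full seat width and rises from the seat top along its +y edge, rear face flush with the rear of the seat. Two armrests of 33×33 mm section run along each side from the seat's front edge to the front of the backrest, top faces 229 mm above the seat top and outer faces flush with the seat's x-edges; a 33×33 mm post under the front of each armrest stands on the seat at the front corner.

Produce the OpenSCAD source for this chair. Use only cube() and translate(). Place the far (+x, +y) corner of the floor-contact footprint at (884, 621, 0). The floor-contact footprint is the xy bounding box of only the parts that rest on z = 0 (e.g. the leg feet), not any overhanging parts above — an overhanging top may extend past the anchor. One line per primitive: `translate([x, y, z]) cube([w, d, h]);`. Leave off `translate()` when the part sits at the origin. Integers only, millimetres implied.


translate([399, 144, 406]) cube([485, 477, 37]);
translate([399, 144, 0]) cube([46, 46, 406]);
translate([838, 144, 0]) cube([46, 46, 406]);
translate([399, 575, 0]) cube([46, 46, 406]);
translate([838, 575, 0]) cube([46, 46, 406]);
translate([399, 598, 443]) cube([485, 23, 336]);
translate([399, 144, 639]) cube([33, 454, 33]);
translate([851, 144, 639]) cube([33, 454, 33]);
translate([399, 144, 443]) cube([33, 33, 196]);
translate([851, 144, 443]) cube([33, 33, 196]);


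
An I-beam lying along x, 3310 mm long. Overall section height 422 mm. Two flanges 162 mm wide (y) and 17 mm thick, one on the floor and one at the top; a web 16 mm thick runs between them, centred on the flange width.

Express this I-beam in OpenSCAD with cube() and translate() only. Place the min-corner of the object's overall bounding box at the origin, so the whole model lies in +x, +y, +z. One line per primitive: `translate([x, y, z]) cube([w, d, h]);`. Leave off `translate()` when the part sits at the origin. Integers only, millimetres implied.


cube([3310, 162, 17]);
translate([0, 73, 17]) cube([3310, 16, 388]);
translate([0, 0, 405]) cube([3310, 162, 17]);


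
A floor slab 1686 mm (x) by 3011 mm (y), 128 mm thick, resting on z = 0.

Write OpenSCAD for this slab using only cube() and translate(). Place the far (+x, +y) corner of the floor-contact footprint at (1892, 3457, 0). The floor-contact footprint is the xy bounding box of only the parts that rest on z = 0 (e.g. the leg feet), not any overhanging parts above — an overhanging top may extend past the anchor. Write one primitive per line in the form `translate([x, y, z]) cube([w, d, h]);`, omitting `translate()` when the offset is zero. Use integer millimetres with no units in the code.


translate([206, 446, 0]) cube([1686, 3011, 128]);


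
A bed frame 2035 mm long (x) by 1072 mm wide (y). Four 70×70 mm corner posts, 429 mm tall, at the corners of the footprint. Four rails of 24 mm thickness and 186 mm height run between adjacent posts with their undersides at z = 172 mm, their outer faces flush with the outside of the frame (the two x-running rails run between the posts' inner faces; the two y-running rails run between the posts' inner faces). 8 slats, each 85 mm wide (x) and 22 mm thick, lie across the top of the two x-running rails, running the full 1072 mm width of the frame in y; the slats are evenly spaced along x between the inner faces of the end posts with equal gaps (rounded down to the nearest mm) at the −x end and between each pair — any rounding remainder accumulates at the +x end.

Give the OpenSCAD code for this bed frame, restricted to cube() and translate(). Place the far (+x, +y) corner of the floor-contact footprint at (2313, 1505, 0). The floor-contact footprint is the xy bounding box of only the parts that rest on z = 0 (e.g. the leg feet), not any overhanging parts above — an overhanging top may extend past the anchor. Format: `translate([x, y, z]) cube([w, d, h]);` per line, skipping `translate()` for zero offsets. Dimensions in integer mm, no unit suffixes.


translate([278, 433, 0]) cube([70, 70, 429]);
translate([278, 1435, 0]) cube([70, 70, 429]);
translate([2243, 433, 0]) cube([70, 70, 429]);
translate([2243, 1435, 0]) cube([70, 70, 429]);
translate([348, 433, 172]) cube([1895, 24, 186]);
translate([348, 1481, 172]) cube([1895, 24, 186]);
translate([278, 503, 172]) cube([24, 932, 186]);
translate([2289, 503, 172]) cube([24, 932, 186]);
translate([483, 433, 358]) cube([85, 1072, 22]);
translate([703, 433, 358]) cube([85, 1072, 22]);
translate([923, 433, 358]) cube([85, 1072, 22]);
translate([1143, 433, 358]) cube([85, 1072, 22]);
translate([1363, 433, 358]) cube([85, 1072, 22]);
translate([1583, 433, 358]) cube([85, 1072, 22]);
translate([1803, 433, 358]) cube([85, 1072, 22]);
translate([2023, 433, 358]) cube([85, 1072, 22]);


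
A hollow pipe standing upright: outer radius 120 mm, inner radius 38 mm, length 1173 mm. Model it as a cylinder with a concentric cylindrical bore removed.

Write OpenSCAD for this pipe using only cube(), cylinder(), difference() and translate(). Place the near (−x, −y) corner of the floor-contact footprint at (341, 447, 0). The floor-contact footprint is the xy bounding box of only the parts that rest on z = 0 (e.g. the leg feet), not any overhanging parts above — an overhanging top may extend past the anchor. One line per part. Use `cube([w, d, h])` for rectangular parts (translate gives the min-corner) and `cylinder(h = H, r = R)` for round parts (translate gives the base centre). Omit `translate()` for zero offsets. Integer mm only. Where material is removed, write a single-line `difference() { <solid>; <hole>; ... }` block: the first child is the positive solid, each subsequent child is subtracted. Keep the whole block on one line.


difference() { translate([461, 567, 0]) cylinder(h = 1173, r = 120); translate([461, 567, 0]) cylinder(h = 1173, r = 38); }


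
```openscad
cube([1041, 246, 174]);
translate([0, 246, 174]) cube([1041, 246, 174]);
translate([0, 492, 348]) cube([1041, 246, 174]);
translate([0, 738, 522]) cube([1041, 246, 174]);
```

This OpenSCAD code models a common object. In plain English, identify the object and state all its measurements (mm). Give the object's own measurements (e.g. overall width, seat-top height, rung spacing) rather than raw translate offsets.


A straight staircase of 4 solid steps. Each step is 1041 mm wide (x), 246 mm deep (y, the going) and 174 mm tall (the rise). The first step rests on the floor; each subsequent step sits one going further in +y and one rise higher in +z, directly behind and above the previous step with no overlap.


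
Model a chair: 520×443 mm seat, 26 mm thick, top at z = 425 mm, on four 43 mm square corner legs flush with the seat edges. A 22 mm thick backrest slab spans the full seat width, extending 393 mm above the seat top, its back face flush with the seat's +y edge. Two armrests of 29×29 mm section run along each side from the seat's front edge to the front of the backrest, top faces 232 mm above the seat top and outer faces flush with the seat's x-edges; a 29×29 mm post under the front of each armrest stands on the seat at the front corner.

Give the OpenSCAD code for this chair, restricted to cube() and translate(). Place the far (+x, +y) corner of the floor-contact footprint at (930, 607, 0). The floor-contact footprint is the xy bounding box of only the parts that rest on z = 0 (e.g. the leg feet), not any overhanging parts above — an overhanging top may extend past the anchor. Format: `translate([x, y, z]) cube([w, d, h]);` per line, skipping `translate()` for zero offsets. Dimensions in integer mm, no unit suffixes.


// leg_h = 425 - 26 = 399
// arm post h = 232 - 29 = 203
translate([410, 164, 399]) cube([520, 443, 26]);
translate([410, 164, 0]) cube([43, 43, 399]);
translate([887, 164, 0]) cube([43, 43, 399]);
translate([410, 564, 0]) cube([43, 43, 399]);
translate([887, 564, 0]) cube([43, 43, 399]);
translate([410, 585, 425]) cube([520, 22, 393]);
translate([410, 164, 628]) cube([29, 421, 29]);
translate([901, 164, 628]) cube([29, 421, 29]);
translate([410, 164, 425]) cube([29, 29, 203]);
translate([901, 164, 425]) cube([29, 29, 203]);


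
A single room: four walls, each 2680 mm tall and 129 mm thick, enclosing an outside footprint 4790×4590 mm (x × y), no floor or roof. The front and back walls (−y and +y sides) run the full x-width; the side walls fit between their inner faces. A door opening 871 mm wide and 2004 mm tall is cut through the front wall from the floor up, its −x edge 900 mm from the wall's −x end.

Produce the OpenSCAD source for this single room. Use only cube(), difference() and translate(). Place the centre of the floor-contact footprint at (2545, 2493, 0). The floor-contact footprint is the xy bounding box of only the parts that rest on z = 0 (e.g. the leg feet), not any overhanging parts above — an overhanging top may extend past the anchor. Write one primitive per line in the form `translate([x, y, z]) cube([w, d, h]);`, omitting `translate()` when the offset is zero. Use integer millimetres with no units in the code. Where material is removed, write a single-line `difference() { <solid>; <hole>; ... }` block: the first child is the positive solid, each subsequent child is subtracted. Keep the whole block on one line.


difference() { translate([150, 198, 0]) cube([4790, 129, 2680]); translate([1050, 198, 0]) cube([871, 129, 2004]); }
translate([150, 4659, 0]) cube([4790, 129, 2680]);
translate([150, 327, 0]) cube([129, 4332, 2680]);
translate([4811, 327, 0]) cube([129, 4332, 2680]);


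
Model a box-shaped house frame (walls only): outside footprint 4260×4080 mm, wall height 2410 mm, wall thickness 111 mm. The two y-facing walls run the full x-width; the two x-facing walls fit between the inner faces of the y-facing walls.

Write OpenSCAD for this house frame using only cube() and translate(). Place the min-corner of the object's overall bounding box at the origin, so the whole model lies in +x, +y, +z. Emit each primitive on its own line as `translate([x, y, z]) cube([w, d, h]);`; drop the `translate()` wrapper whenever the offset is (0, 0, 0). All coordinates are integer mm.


cube([4260, 111, 2410]);
translate([0, 3969, 0]) cube([4260, 111, 2410]);
translate([0, 111, 0]) cube([111, 3858, 2410]);
translate([4149, 111, 0]) cube([111, 3858, 2410]);


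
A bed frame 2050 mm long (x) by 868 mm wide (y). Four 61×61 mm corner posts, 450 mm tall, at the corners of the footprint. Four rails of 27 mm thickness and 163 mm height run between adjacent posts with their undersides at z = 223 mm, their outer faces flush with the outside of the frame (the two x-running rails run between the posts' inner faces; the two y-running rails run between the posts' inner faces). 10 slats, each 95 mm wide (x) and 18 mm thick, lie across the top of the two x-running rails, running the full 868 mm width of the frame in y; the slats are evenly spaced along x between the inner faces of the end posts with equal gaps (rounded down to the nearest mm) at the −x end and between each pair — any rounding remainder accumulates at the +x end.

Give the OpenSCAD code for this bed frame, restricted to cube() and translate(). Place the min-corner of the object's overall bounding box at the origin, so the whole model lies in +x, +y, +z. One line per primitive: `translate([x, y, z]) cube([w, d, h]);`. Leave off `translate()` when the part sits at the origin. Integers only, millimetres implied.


// slat z = rail_z + rail_h = 223 + 163 = 386
// slat gap = ⌊(1928 − 10·95) / 11⌋ = 88
cube([61, 61, 450]);
translate([0, 807, 0]) cube([61, 61, 450]);
translate([1989, 0, 0]) cube([61, 61, 450]);
translate([1989, 807, 0]) cube([61, 61, 450]);
translate([61, 0, 223]) cube([1928, 27, 163]);
translate([61, 841, 223]) cube([1928, 27, 163]);
translate([0, 61, 223]) cube([27, 746, 163]);
translate([2023, 61, 223]) cube([27, 746, 163]);
translate([149, 0, 386]) cube([95, 868, 18]);
translate([332, 0, 386]) cube([95, 868, 18]);
translate([515, 0, 386]) cube([95, 868, 18]);
translate([698, 0, 386]) cube([95, 868, 18]);
translate([881, 0, 386]) cube([95, 868, 18]);
translate([1064, 0, 386]) cube([95, 868, 18]);
translate([1247, 0, 386]) cube([95, 868, 18]);
translate([1430, 0, 386]) cube([95, 868, 18]);
translate([1613, 0, 386]) cube([95, 868, 18]);
translate([1796, 0, 386]) cube([95, 868, 18]);


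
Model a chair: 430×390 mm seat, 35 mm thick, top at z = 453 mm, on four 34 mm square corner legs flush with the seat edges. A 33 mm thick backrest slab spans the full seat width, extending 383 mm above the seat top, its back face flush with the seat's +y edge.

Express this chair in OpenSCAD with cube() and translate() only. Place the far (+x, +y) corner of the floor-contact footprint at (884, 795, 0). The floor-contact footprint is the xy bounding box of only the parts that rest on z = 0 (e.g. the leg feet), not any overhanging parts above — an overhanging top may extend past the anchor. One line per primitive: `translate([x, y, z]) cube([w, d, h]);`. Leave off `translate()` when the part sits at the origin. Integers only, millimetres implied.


// leg_h = 453 - 35 = 418
translate([454, 405, 418]) cube([430, 390, 35]);
translate([454, 405, 0]) cube([34, 34, 418]);
translate([850, 405, 0]) cube([34, 34, 418]);
translate([454, 761, 0]) cube([34, 34, 418]);
translate([850, 761, 0]) cube([34, 34, 418]);
translate([454, 762, 453]) cube([430, 33, 383]);


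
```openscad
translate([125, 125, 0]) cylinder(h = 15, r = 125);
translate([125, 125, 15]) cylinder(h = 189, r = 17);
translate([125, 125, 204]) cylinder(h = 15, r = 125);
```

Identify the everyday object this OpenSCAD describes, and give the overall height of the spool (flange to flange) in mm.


A spool. The overall height is 219 mm.

Three coaxial cylinders, large–small–large — a spool. Two 15 mm flanges and a 189 mm core give 15 + 189 + 15 = 219 mm.


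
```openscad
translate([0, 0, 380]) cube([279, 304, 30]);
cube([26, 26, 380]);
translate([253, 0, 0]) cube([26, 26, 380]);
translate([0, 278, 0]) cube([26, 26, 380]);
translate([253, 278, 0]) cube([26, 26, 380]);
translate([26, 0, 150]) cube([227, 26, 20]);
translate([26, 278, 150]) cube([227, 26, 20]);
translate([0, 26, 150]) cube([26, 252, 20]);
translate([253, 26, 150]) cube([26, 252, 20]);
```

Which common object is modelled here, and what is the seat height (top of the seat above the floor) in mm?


A stool. The seat height is 410 mm.

A 279×304×30 slab at z = 380 on four corner posts — a stool. The seat top is 380 + 30 = 410 mm.


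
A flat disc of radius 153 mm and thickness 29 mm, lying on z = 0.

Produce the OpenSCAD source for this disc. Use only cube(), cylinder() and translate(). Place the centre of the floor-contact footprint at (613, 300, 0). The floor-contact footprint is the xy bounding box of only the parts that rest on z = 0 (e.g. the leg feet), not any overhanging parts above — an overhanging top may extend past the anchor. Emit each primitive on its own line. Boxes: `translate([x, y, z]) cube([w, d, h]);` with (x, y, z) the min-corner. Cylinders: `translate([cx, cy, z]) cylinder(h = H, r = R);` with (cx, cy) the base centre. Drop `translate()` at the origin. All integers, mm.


translate([613, 300, 0]) cylinder(h = 29, r = 153);


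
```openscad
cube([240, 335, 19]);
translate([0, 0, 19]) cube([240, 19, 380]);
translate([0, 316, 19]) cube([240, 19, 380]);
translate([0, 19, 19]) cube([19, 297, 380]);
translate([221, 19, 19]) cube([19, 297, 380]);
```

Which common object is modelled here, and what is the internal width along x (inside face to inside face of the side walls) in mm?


An open box. The internal width is 202 mm.

A 240×335 base slab with four walls standing on it — an open box. The base is 240 mm wide and the walls are 19 mm thick, so the internal width is 240 − 2 × 19 = 202 mm.


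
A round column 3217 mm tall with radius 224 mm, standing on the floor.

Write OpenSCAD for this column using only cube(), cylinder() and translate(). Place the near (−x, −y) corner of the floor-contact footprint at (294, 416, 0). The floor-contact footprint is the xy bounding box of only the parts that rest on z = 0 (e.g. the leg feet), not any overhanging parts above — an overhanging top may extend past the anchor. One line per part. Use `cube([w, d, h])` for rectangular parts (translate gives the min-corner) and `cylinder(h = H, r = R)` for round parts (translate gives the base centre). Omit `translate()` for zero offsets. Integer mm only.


translate([518, 640, 0]) cylinder(h = 3217, r = 224);


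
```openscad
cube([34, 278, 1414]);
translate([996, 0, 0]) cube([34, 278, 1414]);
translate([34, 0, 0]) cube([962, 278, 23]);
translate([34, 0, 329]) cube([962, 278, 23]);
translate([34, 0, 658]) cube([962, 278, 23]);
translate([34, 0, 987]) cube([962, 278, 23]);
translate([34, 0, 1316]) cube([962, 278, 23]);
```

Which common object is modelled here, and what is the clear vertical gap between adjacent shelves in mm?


A bookshelf. The clear shelf gap is 306 mm.

Two tall side panels with 5 horizontal boards between them — a bookshelf. The first two shelf undersides are at z = 0 and z = 329; with shelf thickness 23, the clear gap is 329 − 0 − 23 = 306 mm.


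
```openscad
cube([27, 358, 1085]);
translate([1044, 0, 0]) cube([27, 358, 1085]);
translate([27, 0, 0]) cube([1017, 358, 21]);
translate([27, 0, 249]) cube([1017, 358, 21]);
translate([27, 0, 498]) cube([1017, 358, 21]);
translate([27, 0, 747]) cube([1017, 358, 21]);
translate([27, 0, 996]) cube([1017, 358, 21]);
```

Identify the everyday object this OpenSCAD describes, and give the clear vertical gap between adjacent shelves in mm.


A bookshelf. The clear shelf gap is 228 mm.

Two tall side panels with 5 horizontal boards between them — a bookshelf. The first two shelf undersides are at z = 0 and z = 249; with shelf thickness 21, the clear gap is 249 − 0 − 21 = 228 mm.


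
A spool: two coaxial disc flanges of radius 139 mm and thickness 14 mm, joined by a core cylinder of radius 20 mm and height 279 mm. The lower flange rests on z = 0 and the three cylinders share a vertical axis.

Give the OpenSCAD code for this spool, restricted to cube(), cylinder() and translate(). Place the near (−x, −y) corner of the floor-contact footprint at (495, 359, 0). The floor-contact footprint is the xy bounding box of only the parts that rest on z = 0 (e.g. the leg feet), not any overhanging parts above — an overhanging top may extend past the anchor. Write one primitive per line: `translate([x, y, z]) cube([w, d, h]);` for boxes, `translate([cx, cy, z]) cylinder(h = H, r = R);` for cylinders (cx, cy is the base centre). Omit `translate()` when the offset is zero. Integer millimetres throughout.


translate([634, 498, 0]) cylinder(h = 14, r = 139);
translate([634, 498, 14]) cylinder(h = 279, r = 20);
translate([634, 498, 293]) cylinder(h = 14, r = 139);


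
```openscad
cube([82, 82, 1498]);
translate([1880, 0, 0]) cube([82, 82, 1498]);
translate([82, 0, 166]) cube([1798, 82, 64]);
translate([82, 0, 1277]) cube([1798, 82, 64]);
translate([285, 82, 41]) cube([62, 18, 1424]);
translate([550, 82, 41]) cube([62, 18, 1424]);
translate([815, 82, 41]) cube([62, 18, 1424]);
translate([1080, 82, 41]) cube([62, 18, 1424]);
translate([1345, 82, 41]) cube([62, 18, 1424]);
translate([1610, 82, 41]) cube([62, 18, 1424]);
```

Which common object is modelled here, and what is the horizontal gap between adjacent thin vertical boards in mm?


A fence section. The picket gap is 203 mm.

Two posts, two rails, 6 pickets — a fence section. Span 1798 mm holds 6 pickets of 62 mm with 7 equal gaps: ⌊(1798 − 6·62) / 7⌋ = 203 mm.


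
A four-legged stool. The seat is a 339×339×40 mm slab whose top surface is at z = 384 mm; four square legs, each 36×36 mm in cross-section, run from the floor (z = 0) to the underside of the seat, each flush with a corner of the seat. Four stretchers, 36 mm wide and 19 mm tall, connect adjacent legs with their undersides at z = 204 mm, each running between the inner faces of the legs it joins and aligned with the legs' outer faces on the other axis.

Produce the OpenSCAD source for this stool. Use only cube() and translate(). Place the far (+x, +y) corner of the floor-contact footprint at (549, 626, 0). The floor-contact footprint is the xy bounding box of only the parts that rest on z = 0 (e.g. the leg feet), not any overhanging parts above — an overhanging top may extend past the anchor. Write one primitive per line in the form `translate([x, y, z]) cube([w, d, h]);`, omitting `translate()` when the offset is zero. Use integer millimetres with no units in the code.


translate([210, 287, 344]) cube([339, 339, 40]);
translate([210, 287, 0]) cube([36, 36, 344]);
translate([513, 287, 0]) cube([36, 36, 344]);
translate([210, 590, 0]) cube([36, 36, 344]);
translate([513, 590, 0]) cube([36, 36, 344]);
translate([246, 287, 204]) cube([267, 36, 19]);
translate([246, 590, 204]) cube([267, 36, 19]);
translate([210, 323, 204]) cube([36, 267, 19]);
translate([513, 323, 204]) cube([36, 267, 19]);
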